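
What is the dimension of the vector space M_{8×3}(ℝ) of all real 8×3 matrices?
Dimension = 24

A real 8×3 matrix is determined by its 8·3 = 24 independent entries.
A standard basis is {E_ij : 1 ≤ i ≤ 8, 1 ≤ j ≤ 3}, where E_ij has a 1 in position (i, j) and 0 elsewhere — there are 24 such matrices, and they are linearly independent and span M_{8×3}(ℝ).
Therefore dim(M_{8×3}(ℝ)) = 24.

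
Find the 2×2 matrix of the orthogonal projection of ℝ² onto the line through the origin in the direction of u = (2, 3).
[[4/13, 6/13], [6/13, 9/13]]

The orthogonal projection onto the line spanned by a nonzero vector u = (a, b) has matrix P = (u uᵀ) / (uᵀ u) = (1/(a² + b²)) · [[a², ab], [ab, b²]].
Here u = (2, 3), so a² + b² = 4 + 9 = 13.
P = (1/13) · [[4, 6], [6, 9]] = [[4/13, 6/13], [6/13, 9/13]].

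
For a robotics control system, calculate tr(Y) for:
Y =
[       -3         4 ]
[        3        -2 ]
tr(Y) = -3 - 2 = -5

The trace of a square matrix is the sum of its diagonal entries.
Diagonal entries of Y: Y[0][0] = -3, Y[1][1] = -2.
tr(Y) = -3 - 2 = -5.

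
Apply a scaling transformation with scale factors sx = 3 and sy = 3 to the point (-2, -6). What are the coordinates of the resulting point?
(-6, -18)

Scaling matrix:
[[3, 0], [0, 3]]
Result: (-2 × 3, -6 × 3) = (-6, -18)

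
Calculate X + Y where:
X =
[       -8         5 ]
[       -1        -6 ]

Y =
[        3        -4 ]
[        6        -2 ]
X + Y =
[       -5         1 ]
[        5        -8 ]

Matrix addition is elementwise: (X+Y)[i][j] = X[i][j] + Y[i][j].
  (X+Y)[0][0] = (-8) + (3) = -5
  (X+Y)[0][1] = (5) + (-4) = 1
  (X+Y)[1][0] = (-1) + (6) = 5
  (X+Y)[1][1] = (-6) + (-2) = -8
X + Y =
[       -5         1 ]
[        5        -8 ]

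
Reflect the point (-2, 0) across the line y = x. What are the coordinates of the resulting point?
(0, -2)

Reflection across line y = x: (-2, 0) → (0, -2)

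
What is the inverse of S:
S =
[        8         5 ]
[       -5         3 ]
det(S) = 49
S⁻¹ =
[     3/49     -5/49 ]
[     5/49      8/49 ]

For a 2×2 matrix S = [[a, b], [c, d]] with det(S) ≠ 0, S⁻¹ = (1/det(S)) * [[d, -b], [-c, a]].
det(S) = (8)*(3) - (5)*(-5) = 24 + 25 = 49.
S⁻¹ = (1/49) * [[3, -5], [5, 8]].
Dividing each entry by 49 and reducing:
S⁻¹ =
[     3/49     -5/49 ]
[     5/49      8/49 ]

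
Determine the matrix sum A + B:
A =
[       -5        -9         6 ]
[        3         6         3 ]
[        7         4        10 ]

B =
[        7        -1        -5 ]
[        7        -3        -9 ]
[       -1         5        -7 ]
A + B =
[        2       -10         1 ]
[       10         3        -6 ]
[        6         9         3 ]

Matrix addition is elementwise: (A+B)[i][j] = A[i][j] + B[i][j].
  (A+B)[0][0] = (-5) + (7) = 2
  (A+B)[0][1] = (-9) + (-1) = -10
  (A+B)[0][2] = (6) + (-5) = 1
  (A+B)[1][0] = (3) + (7) = 10
  (A+B)[1][1] = (6) + (-3) = 3
  (A+B)[1][2] = (3) + (-9) = -6
  (A+B)[2][0] = (7) + (-1) = 6
  (A+B)[2][1] = (4) + (5) = 9
  (A+B)[2][2] = (10) + (-7) = 3
A + B =
[        2       -10         1 ]
[       10         3        -6 ]
[        6         9         3 ]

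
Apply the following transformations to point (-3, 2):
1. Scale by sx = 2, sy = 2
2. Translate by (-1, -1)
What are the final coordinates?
(-7, 3)

Step 1: Scale (-3, 2) by (sx, sy) = (2, 2) → (-6, 4)
Step 2: Translate by (-1, -1) → (-7, 3)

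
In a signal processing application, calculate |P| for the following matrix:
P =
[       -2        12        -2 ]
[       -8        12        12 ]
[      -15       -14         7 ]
det(P) = -2576

Expand along row 0 (cofactor expansion): det(P) = a*(e*i - f*h) - b*(d*i - f*g) + c*(d*h - e*g), where the 3×3 is [[a, b, c], [d, e, f], [g, h, i]].
Minor M_00 = (12)*(7) - (12)*(-14) = 84 + 168 = 252.
Minor M_01 = (-8)*(7) - (12)*(-15) = -56 + 180 = 124.
Minor M_02 = (-8)*(-14) - (12)*(-15) = 112 + 180 = 292.
det(P) = (-2)*(252) - (12)*(124) + (-2)*(292) = -504 - 1488 - 584 = -2576.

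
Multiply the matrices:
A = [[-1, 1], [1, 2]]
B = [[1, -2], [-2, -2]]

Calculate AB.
[[-3, 0], [-3, -6]]

Each entry (i,j) of AB = sum over k of A[i][k]*B[k][j].
(AB)[0][0] = (-1)*(1) + (1)*(-2) = -3
(AB)[0][1] = (-1)*(-2) + (1)*(-2) = 0
(AB)[1][0] = (1)*(1) + (2)*(-2) = -3
(AB)[1][1] = (1)*(-2) + (2)*(-2) = -6
AB = [[-3, 0], [-3, -6]]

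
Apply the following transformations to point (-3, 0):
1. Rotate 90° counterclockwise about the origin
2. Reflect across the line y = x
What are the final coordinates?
(-3, 0)

Step 1: Rotate 90° → (0, -3)
Step 2: Reflect across the line y = x → (-3, 0)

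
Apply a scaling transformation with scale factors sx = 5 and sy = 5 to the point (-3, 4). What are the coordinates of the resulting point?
(-15, 20)

Scaling matrix:
[[5, 0], [0, 5]]
Result: (-3 × 5, 4 × 5) = (-15, 20)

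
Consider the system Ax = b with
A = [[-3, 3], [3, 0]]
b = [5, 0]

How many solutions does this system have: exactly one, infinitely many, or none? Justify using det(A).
Exactly one solution

Compute det(A) = (-3)*(0) - (3)*(3) = -9.
Because det(A) ≠ 0, A is invertible and Ax = b has a unique solution for every b (here x = A⁻¹ b).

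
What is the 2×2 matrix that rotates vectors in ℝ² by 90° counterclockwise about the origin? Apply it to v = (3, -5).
R = [[0, -1], [1, 0]]; R·v = (5, 3)

A counterclockwise rotation by angle θ in ℝ² has matrix R(θ) = [[cos θ, -sin θ], [sin θ, cos θ]].
For θ = 90°: cos θ = 0, sin θ = 1.
R(90°) = [[0, -1], [1, 0]].
R·v = [0·3 + (-1)·-5, 1·3 + 0·-5] = (5, 3).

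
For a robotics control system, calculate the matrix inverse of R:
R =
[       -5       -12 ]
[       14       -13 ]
det(R) = 233
R⁻¹ =
[  -13/233    12/233 ]
[  -14/233    -5/233 ]

For a 2×2 matrix R = [[a, b], [c, d]] with det(R) ≠ 0, R⁻¹ = (1/det(R)) * [[d, -b], [-c, a]].
det(R) = (-5)*(-13) - (-12)*(14) = 65 + 168 = 233.
R⁻¹ = (1/233) * [[-13, 12], [-14, -5]].
Dividing each entry by 233 and reducing:
R⁻¹ =
[  -13/233    12/233 ]
[  -14/233    -5/233 ]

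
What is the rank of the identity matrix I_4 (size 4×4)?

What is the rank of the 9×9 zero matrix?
rank(I_4) = 4, rank(0) = 0

The identity I_4 has 4 columns that are the standard basis vectors e_1, …, e_4. These are linearly independent, so all 4 columns are pivots and rank(I_4) = 4.
The 9×9 zero matrix has every entry zero, so every row is the zero row and there are no pivots; rank(0) = 0.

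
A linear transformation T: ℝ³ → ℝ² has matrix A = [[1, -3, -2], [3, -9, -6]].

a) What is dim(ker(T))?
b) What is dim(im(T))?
dim(ker) = 2, dim(im) = 1

Observe that row 2 = 3 × row 1 (so the rows are linearly dependent).
Thus rank(A) = 1 (only one linearly independent row).
dim(im(T)) = rank(A) = 1.
By the rank-nullity theorem applied to T: ℝ³ → ℝ², rank(A) + nullity(A) = 3 (the domain dimension), so dim(ker(T)) = 3 - 1 = 2.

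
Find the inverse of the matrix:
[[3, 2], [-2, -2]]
[[1, 1], [-1, -3/2]]

For [[a,b],[c,d]], inverse = (1/det)·[[d,-b],[-c,a]]
det = 3·-2 - 2·-2 = -2
Inverse = (1/-2)·[[-2, -2], [2, 3]]
        = [[1, 1], [-1, -3/2]]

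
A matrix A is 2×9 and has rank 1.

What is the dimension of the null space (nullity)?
8

The rank-nullity theorem for an m×n matrix states:
rank(A) + nullity(A) = n (the number of columns).
Here n = 9 and rank(A) = 1, so nullity(A) = 9 - 1 = 8.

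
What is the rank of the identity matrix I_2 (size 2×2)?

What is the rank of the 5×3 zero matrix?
rank(I_2) = 2, rank(0) = 0

The identity I_2 has 2 columns that are the standard basis vectors e_1, …, e_2. These are linearly independent, so all 2 columns are pivots and rank(I_2) = 2.
The 5×3 zero matrix has every entry zero, so every row is the zero row and there are no pivots; rank(0) = 0.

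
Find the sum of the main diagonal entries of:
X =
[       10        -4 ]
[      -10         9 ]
tr(X) = 10 + 9 = 19

The trace of a square matrix is the sum of its diagonal entries.
Diagonal entries of X: X[0][0] = 10, X[1][1] = 9.
tr(X) = 10 + 9 = 19.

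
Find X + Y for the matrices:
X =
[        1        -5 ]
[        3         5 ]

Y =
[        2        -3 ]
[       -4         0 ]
X + Y =
[        3        -8 ]
[       -1         5 ]

Matrix addition is elementwise: (X+Y)[i][j] = X[i][j] + Y[i][j].
  (X+Y)[0][0] = (1) + (2) = 3
  (X+Y)[0][1] = (-5) + (-3) = -8
  (X+Y)[1][0] = (3) + (-4) = -1
  (X+Y)[1][1] = (5) + (0) = 5
X + Y =
[        3        -8 ]
[       -1         5 ]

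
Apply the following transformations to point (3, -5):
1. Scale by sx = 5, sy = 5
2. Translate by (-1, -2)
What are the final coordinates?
(14, -27)

Step 1: Scale (3, -5) by (sx, sy) = (5, 5) → (15, -25)
Step 2: Translate by (-1, -2) → (14, -27)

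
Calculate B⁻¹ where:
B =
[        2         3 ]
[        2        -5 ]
det(B) = -16
B⁻¹ =
[     5/16      3/16 ]
[      1/8      -1/8 ]

For a 2×2 matrix B = [[a, b], [c, d]] with det(B) ≠ 0, B⁻¹ = (1/det(B)) * [[d, -b], [-c, a]].
det(B) = (2)*(-5) - (3)*(2) = -10 - 6 = -16.
B⁻¹ = (1/-16) * [[-5, -3], [-2, 2]].
Dividing each entry by -16 and reducing:
B⁻¹ =
[     5/16      3/16 ]
[      1/8      -1/8 ]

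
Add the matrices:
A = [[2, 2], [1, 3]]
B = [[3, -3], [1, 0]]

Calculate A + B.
[[5, -1], [2, 3]]

Add corresponding elements:
(2)+(3)=5
(2)+(-3)=-1
(1)+(1)=2
(3)+(0)=3
A + B = [[5, -1], [2, 3]]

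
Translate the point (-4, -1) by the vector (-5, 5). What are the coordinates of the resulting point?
(-9, 4)

Translation by (-5, 5):
x' = -4 + -5 = -9
y' = -1 + 5 = 4
Homogeneous matrix: [[1, 0, -5], [0, 1, 5], [0, 0, 1]]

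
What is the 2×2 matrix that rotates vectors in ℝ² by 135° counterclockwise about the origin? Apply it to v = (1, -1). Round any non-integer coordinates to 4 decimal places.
R = [[-√2/2, -√2/2], [√2/2, -√2/2]]; R·v = (0.0000, 1.4142)

A counterclockwise rotation by angle θ in ℝ² has matrix R(θ) = [[cos θ, -sin θ], [sin θ, cos θ]].
For θ = 135°: cos θ = -√2/2, sin θ = √2/2.
R(135°) = [[-√2/2, -√2/2], [√2/2, -√2/2]].
R·v = [-√2/2·1 + (-√2/2)·-1, √2/2·1 + -√2/2·-1] = (0.0000, 1.4142).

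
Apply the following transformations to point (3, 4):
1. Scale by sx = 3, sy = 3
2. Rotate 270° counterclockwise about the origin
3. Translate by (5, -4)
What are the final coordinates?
(17, -13)

Step 1: Scale → (9, 12)
Step 2: Rotate 270° → (12, -9)
Step 3: Translate → (17, -13)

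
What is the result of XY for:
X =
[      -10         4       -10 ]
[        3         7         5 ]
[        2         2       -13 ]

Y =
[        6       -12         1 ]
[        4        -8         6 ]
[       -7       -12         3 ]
XY =
[       26       208       -16 ]
[       11      -152        60 ]
[      111       116       -25 ]

Matrix multiplication: (XY)[i][j] = sum over k of X[i][k] * Y[k][j].
  (XY)[0][0] = (-10)*(6) + (4)*(4) + (-10)*(-7) = 26
  (XY)[0][1] = (-10)*(-12) + (4)*(-8) + (-10)*(-12) = 208
  (XY)[0][2] = (-10)*(1) + (4)*(6) + (-10)*(3) = -16
  (XY)[1][0] = (3)*(6) + (7)*(4) + (5)*(-7) = 11
  (XY)[1][1] = (3)*(-12) + (7)*(-8) + (5)*(-12) = -152
  (XY)[1][2] = (3)*(1) + (7)*(6) + (5)*(3) = 60
  (XY)[2][0] = (2)*(6) + (2)*(4) + (-13)*(-7) = 111
  (XY)[2][1] = (2)*(-12) + (2)*(-8) + (-13)*(-12) = 116
  (XY)[2][2] = (2)*(1) + (2)*(6) + (-13)*(3) = -25
XY =
[       26       208       -16 ]
[       11      -152        60 ]
[      111       116       -25 ]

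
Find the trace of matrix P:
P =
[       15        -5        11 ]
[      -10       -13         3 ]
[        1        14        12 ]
tr(P) = 15 - 13 + 12 = 14

The trace of a square matrix is the sum of its diagonal entries.
Diagonal entries of P: P[0][0] = 15, P[1][1] = -13, P[2][2] = 12.
tr(P) = 15 - 13 + 12 = 14.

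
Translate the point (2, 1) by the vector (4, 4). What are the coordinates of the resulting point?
(6, 5)

Translation by (4, 4):
x' = 2 + 4 = 6
y' = 1 + 4 = 5
Homogeneous matrix: [[1, 0, 4], [0, 1, 4], [0, 0, 1]]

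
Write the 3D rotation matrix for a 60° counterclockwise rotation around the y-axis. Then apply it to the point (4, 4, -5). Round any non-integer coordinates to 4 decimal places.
R = [[1/2, 0, √3/2], [0, 1, 0], [-√3/2, 0, 1/2]]; R·(4, 4, -5) = (-2.3301, 4.0000, -5.9641)

Rotation matrix for 60° around y-axis:
cos(60°) = 1/2, sin(60°) = √3/2
R = [[1/2, 0, √3/2], [0, 1, 0], [-√3/2, 0, 1/2]]
Apply to (4, 4, -5): R·[4, 4, -5]ᵀ = (-2.3301, 4.0000, -5.9641)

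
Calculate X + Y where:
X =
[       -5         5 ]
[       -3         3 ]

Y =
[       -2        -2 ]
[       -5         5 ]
X + Y =
[       -7         3 ]
[       -8         8 ]

Matrix addition is elementwise: (X+Y)[i][j] = X[i][j] + Y[i][j].
  (X+Y)[0][0] = (-5) + (-2) = -7
  (X+Y)[0][1] = (5) + (-2) = 3
  (X+Y)[1][0] = (-3) + (-5) = -8
  (X+Y)[1][1] = (3) + (5) = 8
X + Y =
[       -7         3 ]
[       -8         8 ]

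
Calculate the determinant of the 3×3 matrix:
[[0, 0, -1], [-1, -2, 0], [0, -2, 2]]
-2

Expansion along first row:
det = 0·det([[-2,0],[-2,2]]) - 0·det([[-1,0],[0,2]]) + -1·det([[-1,-2],[0,-2]])
    = 0·(-2·2 - 0·-2) - 0·(-1·2 - 0·0) + -1·(-1·-2 - -2·0)
    = 0·-4 - 0·-2 + -1·2
    = 0 + 0 + -2 = -2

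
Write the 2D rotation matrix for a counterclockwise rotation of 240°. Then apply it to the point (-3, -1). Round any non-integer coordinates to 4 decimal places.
R = [[-1/2, √3/2], [-√3/2, -1/2]]; R·(-3, -1) = (0.6340, 3.0981)

Rotation matrix formula: R(θ) = [[cos θ, -sin θ], [sin θ, cos θ]]
For θ = 240°:
cos(240°) = -1/2
sin(240°) = -√3/2
R = [[-1/2, √3/2], [-√3/2, -1/2]]
Apply to (-3, -1): [-1/2·-3 + (√3/2)·-1, -√3/2·-3 + -1/2·-1] = (0.6340, 3.0981)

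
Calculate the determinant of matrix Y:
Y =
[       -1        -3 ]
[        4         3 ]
det(Y) = 9

For a 2×2 matrix [[a, b], [c, d]], det = a*d - b*c.
det(Y) = (-1)*(3) - (-3)*(4) = -3 + 12 = 9.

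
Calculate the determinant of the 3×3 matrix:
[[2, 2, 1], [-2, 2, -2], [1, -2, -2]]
-26

Expansion along first row:
det = 2·det([[2,-2],[-2,-2]]) - 2·det([[-2,-2],[1,-2]]) + 1·det([[-2,2],[1,-2]])
    = 2·(2·-2 - -2·-2) - 2·(-2·-2 - -2·1) + 1·(-2·-2 - 2·1)
    = 2·-8 - 2·6 + 1·2
    = -16 + -12 + 2 = -26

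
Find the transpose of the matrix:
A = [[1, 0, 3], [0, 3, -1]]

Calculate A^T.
[[1, 0], [0, 3], [3, -1]]

The transpose sends entry (i,j) to (j,i); rows become columns.
Row 0 of A: [1, 0, 3] -> column 0 of A^T.
Row 1 of A: [0, 3, -1] -> column 1 of A^T.
A^T = [[1, 0], [0, 3], [3, -1]]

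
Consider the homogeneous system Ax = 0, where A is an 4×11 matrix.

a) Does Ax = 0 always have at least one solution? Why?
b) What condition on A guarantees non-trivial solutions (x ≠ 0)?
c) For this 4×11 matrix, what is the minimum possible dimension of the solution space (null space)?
a) Yes, x = 0 is always a solution. b) When A has linearly dependent columns (rank < n). c) Minimum nullity = 7.

a) x = 0 satisfies A·0 = 0, so the zero vector is always a solution.
b) Non-trivial solutions exist iff the columns of A are linearly dependent, equivalently rank(A) < n (the number of columns).
c) By rank-nullity, rank(A) + nullity(A) = n = 11. Since A has only 4 rows, rank(A) ≤ 4, so nullity(A) ≥ 11 - 4 = 7.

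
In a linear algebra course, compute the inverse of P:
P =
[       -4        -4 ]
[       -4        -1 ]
det(P) = -12
P⁻¹ =
[     1/12      -1/3 ]
[     -1/3       1/3 ]

For a 2×2 matrix P = [[a, b], [c, d]] with det(P) ≠ 0, P⁻¹ = (1/det(P)) * [[d, -b], [-c, a]].
det(P) = (-4)*(-1) - (-4)*(-4) = 4 - 16 = -12.
P⁻¹ = (1/-12) * [[-1, 4], [4, -4]].
Dividing each entry by -12 and reducing:
P⁻¹ =
[     1/12      -1/3 ]
[     -1/3       1/3 ]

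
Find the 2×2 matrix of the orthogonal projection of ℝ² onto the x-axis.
[[1, 0], [0, 0]]

The orthogonal projection onto the line spanned by a nonzero vector u = (a, b) has matrix P = (u uᵀ) / (uᵀ u) = (1/(a² + b²)) · [[a², ab], [ab, b²]].
Here u = (1, 0), so a² + b² = 1 + 0 = 1.
P = (1/1) · [[1, 0], [0, 0]] = [[1, 0], [0, 0]].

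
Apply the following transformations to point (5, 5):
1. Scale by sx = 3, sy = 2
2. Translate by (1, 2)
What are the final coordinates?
(16, 12)

Step 1: Scale (5, 5) by (sx, sy) = (3, 2) → (15, 10)
Step 2: Translate by (1, 2) → (16, 12)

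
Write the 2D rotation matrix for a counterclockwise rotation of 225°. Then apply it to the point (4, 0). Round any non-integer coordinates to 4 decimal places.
R = [[-√2/2, √2/2], [-√2/2, -√2/2]]; R·(4, 0) = (-2.8284, -2.8284)

Rotation matrix formula: R(θ) = [[cos θ, -sin θ], [sin θ, cos θ]]
For θ = 225°:
cos(225°) = -√2/2
sin(225°) = -√2/2
R = [[-√2/2, √2/2], [-√2/2, -√2/2]]
Apply to (4, 0): [-√2/2·4 + (√2/2)·0, -√2/2·4 + -√2/2·0] = (-2.8284, -2.8284)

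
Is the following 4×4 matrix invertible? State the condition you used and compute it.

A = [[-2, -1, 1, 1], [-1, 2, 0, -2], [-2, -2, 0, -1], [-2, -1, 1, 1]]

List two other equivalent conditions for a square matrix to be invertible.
No, not invertible; det(A) = 0 (two rows are equal, so the rows are linearly dependent). Equivalent conditions (failing for this A): rank(A) < 4; Ax = 0 has non-trivial solutions; 0 is an eigenvalue; the columns are linearly dependent.

To check invertibility, compute det(A).
In this matrix, row 0 and the last row are identical, so one row is a scalar multiple of another and the rows are linearly dependent.
A matrix with linearly dependent rows has det = 0 and is not invertible.
Equivalent failed conditions:
- rank(A) < 4.
- Ax = 0 has non-trivial solutions.
- 0 is an eigenvalue.
- The columns are linearly dependent.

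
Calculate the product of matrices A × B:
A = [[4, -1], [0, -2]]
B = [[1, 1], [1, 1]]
[[3, 3], [-2, -2]]

Matrix multiplication:
C[0][0] = 4×1 + -1×1 = 3
C[0][1] = 4×1 + -1×1 = 3
C[1][0] = 0×1 + -2×1 = -2
C[1][1] = 0×1 + -2×1 = -2
Result: [[3, 3], [-2, -2]]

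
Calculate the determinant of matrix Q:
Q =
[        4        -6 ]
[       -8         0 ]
det(Q) = -48

For a 2×2 matrix [[a, b], [c, d]], det = a*d - b*c.
det(Q) = (4)*(0) - (-6)*(-8) = 0 - 48 = -48.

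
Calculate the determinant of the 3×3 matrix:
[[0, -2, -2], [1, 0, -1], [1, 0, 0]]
2

Expansion along first row:
det = 0·det([[0,-1],[0,0]]) - -2·det([[1,-1],[1,0]]) + -2·det([[1,0],[1,0]])
    = 0·(0·0 - -1·0) - -2·(1·0 - -1·1) + -2·(1·0 - 0·1)
    = 0·0 - -2·1 + -2·0
    = 0 + 2 + 0 = 2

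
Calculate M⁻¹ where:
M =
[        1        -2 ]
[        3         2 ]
det(M) = 8
M⁻¹ =
[      1/4       1/4 ]
[     -3/8       1/8 ]

For a 2×2 matrix M = [[a, b], [c, d]] with det(M) ≠ 0, M⁻¹ = (1/det(M)) * [[d, -b], [-c, a]].
det(M) = (1)*(2) - (-2)*(3) = 2 + 6 = 8.
M⁻¹ = (1/8) * [[2, 2], [-3, 1]].
Dividing each entry by 8 and reducing:
M⁻¹ =
[      1/4       1/4 ]
[     -3/8       1/8 ]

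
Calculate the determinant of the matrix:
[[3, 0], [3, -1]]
-3

For a 2×2 matrix [[a, b], [c, d]], det = ad - bc
det = (3)(-1) - (0)(3) = -3 - 0 = -3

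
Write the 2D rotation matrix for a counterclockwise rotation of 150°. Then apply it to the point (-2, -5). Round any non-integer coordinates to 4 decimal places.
R = [[-√3/2, -1/2], [1/2, -√3/2]]; R·(-2, -5) = (4.2321, 3.3301)

Rotation matrix formula: R(θ) = [[cos θ, -sin θ], [sin θ, cos θ]]
For θ = 150°:
cos(150°) = -√3/2
sin(150°) = 1/2
R = [[-√3/2, -1/2], [1/2, -√3/2]]
Apply to (-2, -5): [-√3/2·-2 + (-1/2)·-5, 1/2·-2 + -√3/2·-5] = (4.2321, 3.3301)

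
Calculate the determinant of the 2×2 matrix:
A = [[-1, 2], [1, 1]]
-3

For A = [[a, b], [c, d]], det(A) = a*d - b*c.
det(A) = (-1)*(1) - (2)*(1) = -1 - 2 = -3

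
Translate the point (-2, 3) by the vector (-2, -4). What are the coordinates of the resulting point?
(-4, -1)

Translation by (-2, -4):
x' = -2 + -2 = -4
y' = 3 + -4 = -1
Homogeneous matrix: [[1, 0, -2], [0, 1, -4], [0, 0, 1]]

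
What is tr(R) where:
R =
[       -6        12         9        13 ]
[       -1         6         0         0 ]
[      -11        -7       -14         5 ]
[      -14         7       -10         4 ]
tr(R) = -6 + 6 - 14 + 4 = -10

The trace of a square matrix is the sum of its diagonal entries.
Diagonal entries of R: R[0][0] = -6, R[1][1] = 6, R[2][2] = -14, R[3][3] = 4.
tr(R) = -6 + 6 - 14 + 4 = -10.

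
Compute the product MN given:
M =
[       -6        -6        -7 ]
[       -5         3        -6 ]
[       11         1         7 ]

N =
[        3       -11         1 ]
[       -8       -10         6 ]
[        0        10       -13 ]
MN =
[       30        56        49 ]
[      -39       -35        91 ]
[       25       -61       -74 ]

Matrix multiplication: (MN)[i][j] = sum over k of M[i][k] * N[k][j].
  (MN)[0][0] = (-6)*(3) + (-6)*(-8) + (-7)*(0) = 30
  (MN)[0][1] = (-6)*(-11) + (-6)*(-10) + (-7)*(10) = 56
  (MN)[0][2] = (-6)*(1) + (-6)*(6) + (-7)*(-13) = 49
  (MN)[1][0] = (-5)*(3) + (3)*(-8) + (-6)*(0) = -39
  (MN)[1][1] = (-5)*(-11) + (3)*(-10) + (-6)*(10) = -35
  (MN)[1][2] = (-5)*(1) + (3)*(6) + (-6)*(-13) = 91
  (MN)[2][0] = (11)*(3) + (1)*(-8) + (7)*(0) = 25
  (MN)[2][1] = (11)*(-11) + (1)*(-10) + (7)*(10) = -61
  (MN)[2][2] = (11)*(1) + (1)*(6) + (7)*(-13) = -74
MN =
[       30        56        49 ]
[      -39       -35        91 ]
[       25       -61       -74 ]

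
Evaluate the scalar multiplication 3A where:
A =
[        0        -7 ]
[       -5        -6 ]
3A =
[        0       -21 ]
[      -15       -18 ]

Scalar multiplication is elementwise: (3A)[i][j] = 3 * A[i][j].
  (3A)[0][0] = 3 * (0) = 0
  (3A)[0][1] = 3 * (-7) = -21
  (3A)[1][0] = 3 * (-5) = -15
  (3A)[1][1] = 3 * (-6) = -18
3A =
[        0       -21 ]
[      -15       -18 ]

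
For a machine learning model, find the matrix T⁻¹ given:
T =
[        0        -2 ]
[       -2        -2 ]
det(T) = -4
T⁻¹ =
[      1/2      -1/2 ]
[     -1/2         0 ]

For a 2×2 matrix T = [[a, b], [c, d]] with det(T) ≠ 0, T⁻¹ = (1/det(T)) * [[d, -b], [-c, a]].
det(T) = (0)*(-2) - (-2)*(-2) = 0 - 4 = -4.
T⁻¹ = (1/-4) * [[-2, 2], [2, 0]].
Dividing each entry by -4 and reducing:
T⁻¹ =
[      1/2      -1/2 ]
[     -1/2         0 ]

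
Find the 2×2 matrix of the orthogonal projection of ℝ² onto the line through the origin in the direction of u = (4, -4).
[[1/2, -1/2], [-1/2, 1/2]]

The orthogonal projection onto the line spanned by a nonzero vector u = (a, b) has matrix P = (u uᵀ) / (uᵀ u) = (1/(a² + b²)) · [[a², ab], [ab, b²]].
Here u = (4, -4), so a² + b² = 16 + 16 = 32.
P = (1/32) · [[16, -16], [-16, 16]] = [[1/2, -1/2], [-1/2, 1/2]].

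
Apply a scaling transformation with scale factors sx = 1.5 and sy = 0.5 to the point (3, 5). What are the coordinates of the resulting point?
(4.5, 2.5)

Scaling matrix:
[[1.50, 0], [0, 0.50]]
Result: (3 × 1.5, 5 × 0.5) = (4.5, 2.5)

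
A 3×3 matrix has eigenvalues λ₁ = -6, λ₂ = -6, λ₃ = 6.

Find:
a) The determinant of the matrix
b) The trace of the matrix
det = 216, trace = -6

Two standard eigenvalue identities:
- det(A) equals the product of the eigenvalues (counted with multiplicity).
- trace(A) equals the sum of the eigenvalues.
det(A) = (-6)*(-6)*(6) = 216.
trace(A) = -6 - 6 + 6 = -6.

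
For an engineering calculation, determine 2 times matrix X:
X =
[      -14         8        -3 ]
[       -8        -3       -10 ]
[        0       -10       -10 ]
2X =
[      -28        16        -6 ]
[      -16        -6       -20 ]
[        0       -20       -20 ]

Scalar multiplication is elementwise: (2X)[i][j] = 2 * X[i][j].
  (2X)[0][0] = 2 * (-14) = -28
  (2X)[0][1] = 2 * (8) = 16
  (2X)[0][2] = 2 * (-3) = -6
  (2X)[1][0] = 2 * (-8) = -16
  (2X)[1][1] = 2 * (-3) = -6
  (2X)[1][2] = 2 * (-10) = -20
  (2X)[2][0] = 2 * (0) = 0
  (2X)[2][1] = 2 * (-10) = -20
  (2X)[2][2] = 2 * (-10) = -20
2X =
[      -28        16        -6 ]
[      -16        -6       -20 ]
[        0       -20       -20 ]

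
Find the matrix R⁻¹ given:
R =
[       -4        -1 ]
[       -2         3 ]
det(R) = -14
R⁻¹ =
[    -3/14     -1/14 ]
[     -1/7       2/7 ]

For a 2×2 matrix R = [[a, b], [c, d]] with det(R) ≠ 0, R⁻¹ = (1/det(R)) * [[d, -b], [-c, a]].
det(R) = (-4)*(3) - (-1)*(-2) = -12 - 2 = -14.
R⁻¹ = (1/-14) * [[3, 1], [2, -4]].
Dividing each entry by -14 and reducing:
R⁻¹ =
[    -3/14     -1/14 ]
[     -1/7       2/7 ]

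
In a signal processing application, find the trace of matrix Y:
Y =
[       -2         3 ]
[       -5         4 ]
tr(Y) = -2 + 4 = 2

The trace of a square matrix is the sum of its diagonal entries.
Diagonal entries of Y: Y[0][0] = -2, Y[1][1] = 4.
tr(Y) = -2 + 4 = 2.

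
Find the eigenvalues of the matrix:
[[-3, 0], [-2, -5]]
λ = -5 and λ = -3

Characteristic equation: det(A - λI) = 0
λ² - (trace)λ + (det) = 0
λ² - (-8)λ + (15) = 0
λ² + 8λ + 15 = 0
Solving: λ = -5, -3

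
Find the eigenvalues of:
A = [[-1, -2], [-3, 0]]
λ = -3, 2

Solve det(A - λI) = 0. For a 2×2 matrix this is λ² - (trace)λ + det = 0.
trace(A) = -1 + 0 = -1.
det(A) = (-1)*(0) - (-2)*(-3) = 0 - 6 = -6.
Characteristic equation: λ² - (-1)λ + (-6) = 0.
Discriminant: (-1)² - 4*(-6) = 1 + 24 = 25.
Roots: λ = (-1 ± √25) / 2 = -3, 2.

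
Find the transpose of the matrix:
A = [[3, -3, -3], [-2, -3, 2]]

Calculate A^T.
[[3, -2], [-3, -3], [-3, 2]]

The transpose sends entry (i,j) to (j,i); rows become columns.
Row 0 of A: [3, -3, -3] -> column 0 of A^T.
Row 1 of A: [-2, -3, 2] -> column 1 of A^T.
A^T = [[3, -2], [-3, -3], [-3, 2]]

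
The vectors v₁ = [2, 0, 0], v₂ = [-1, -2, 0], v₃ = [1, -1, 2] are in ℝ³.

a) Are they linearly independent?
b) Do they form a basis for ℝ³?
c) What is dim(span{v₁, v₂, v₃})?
Yes independent, yes basis, dim = 3

Stack v₁, v₂, v₃ as rows of a 3×3 matrix.
[[2, 0, 0]; [-1, -2, 0]; [1, -1, 2]] is already lower triangular with nonzero diagonal entries (2, -2, 2), so its determinant is the product of the diagonal entries, det = (2)·(-2)·(2) = -8 ≠ 0, and the rows are linearly independent.
Three linearly independent vectors in ℝ³ form a basis for ℝ³, so dim(span{v₁,v₂,v₃}) = 3.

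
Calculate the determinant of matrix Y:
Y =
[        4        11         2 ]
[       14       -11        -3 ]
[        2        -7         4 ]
det(Y) = -1094

Expand along row 0 (cofactor expansion): det(Y) = a*(e*i - f*h) - b*(d*i - f*g) + c*(d*h - e*g), where the 3×3 is [[a, b, c], [d, e, f], [g, h, i]].
Minor M_00 = (-11)*(4) - (-3)*(-7) = -44 - 21 = -65.
Minor M_01 = (14)*(4) - (-3)*(2) = 56 + 6 = 62.
Minor M_02 = (14)*(-7) - (-11)*(2) = -98 + 22 = -76.
det(Y) = (4)*(-65) - (11)*(62) + (2)*(-76) = -260 - 682 - 152 = -1094.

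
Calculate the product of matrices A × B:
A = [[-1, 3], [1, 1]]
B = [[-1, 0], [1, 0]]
[[4, 0], [0, 0]]

Matrix multiplication:
C[0][0] = -1×-1 + 3×1 = 4
C[0][1] = -1×0 + 3×0 = 0
C[1][0] = 1×-1 + 1×1 = 0
C[1][1] = 1×0 + 1×0 = 0
Result: [[4, 0], [0, 0]]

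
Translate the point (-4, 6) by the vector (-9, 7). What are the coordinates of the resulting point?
(-13, 13)

Translation by (-9, 7):
x' = -4 + -9 = -13
y' = 6 + 7 = 13
Homogeneous matrix: [[1, 0, -9], [0, 1, 7], [0, 0, 1]]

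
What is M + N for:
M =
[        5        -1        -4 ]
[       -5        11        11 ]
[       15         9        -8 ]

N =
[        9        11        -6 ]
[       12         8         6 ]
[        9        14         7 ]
M + N =
[       14        10       -10 ]
[        7        19        17 ]
[       24        23        -1 ]

Matrix addition is elementwise: (M+N)[i][j] = M[i][j] + N[i][j].
  (M+N)[0][0] = (5) + (9) = 14
  (M+N)[0][1] = (-1) + (11) = 10
  (M+N)[0][2] = (-4) + (-6) = -10
  (M+N)[1][0] = (-5) + (12) = 7
  (M+N)[1][1] = (11) + (8) = 19
  (M+N)[1][2] = (11) + (6) = 17
  (M+N)[2][0] = (15) + (9) = 24
  (M+N)[2][1] = (9) + (14) = 23
  (M+N)[2][2] = (-8) + (7) = -1
M + N =
[       14        10       -10 ]
[        7        19        17 ]
[       24        23        -1 ]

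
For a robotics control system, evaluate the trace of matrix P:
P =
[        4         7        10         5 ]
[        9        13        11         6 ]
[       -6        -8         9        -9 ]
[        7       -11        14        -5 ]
tr(P) = 4 + 13 + 9 - 5 = 21

The trace of a square matrix is the sum of its diagonal entries.
Diagonal entries of P: P[0][0] = 4, P[1][1] = 13, P[2][2] = 9, P[3][3] = -5.
tr(P) = 4 + 13 + 9 - 5 = 21.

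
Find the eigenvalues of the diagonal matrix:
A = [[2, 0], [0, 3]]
λ₁ = 2, λ₂ = 3

The characteristic polynomial of A is det(A - λI) = (2 - λ)(3 - λ) = 0.
The roots are λ = 2 and λ = 3, so the eigenvalues are the diagonal entries.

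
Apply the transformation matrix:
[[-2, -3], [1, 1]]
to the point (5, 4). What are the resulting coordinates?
(-22, 9)

Matrix multiplication:
[[-2, -3], [1, 1]] × [5, 4]ᵀ
= [-2×5 + -3×4, 1×5 + 1×4]ᵀ
= [-22.0000, 9.0000]ᵀ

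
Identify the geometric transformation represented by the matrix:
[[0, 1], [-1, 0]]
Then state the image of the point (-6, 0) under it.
rotation by 90° clockwise (i.e., 270° counterclockwise); image of (-6, 0) is (0, 6)

This matches the form [[cos θ, -sin θ], [sin θ, cos θ]] of a rotation matrix; reading off cos θ and sin θ gives the angle.
The matrix [[0, 1], [-1, 0]] represents: rotation by 90° clockwise (i.e., 270° counterclockwise).
Applying it to (-6, 0): [0·-6 + 1·0, -1·-6 + 0·0] = (0, 6).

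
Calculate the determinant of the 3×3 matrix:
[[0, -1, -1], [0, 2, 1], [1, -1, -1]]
1

Expansion along first row:
det = 0·det([[2,1],[-1,-1]]) - -1·det([[0,1],[1,-1]]) + -1·det([[0,2],[1,-1]])
    = 0·(2·-1 - 1·-1) - -1·(0·-1 - 1·1) + -1·(0·-1 - 2·1)
    = 0·-1 - -1·-1 + -1·-2
    = 0 + -1 + 2 = 1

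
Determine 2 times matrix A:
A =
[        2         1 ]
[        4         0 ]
2A =
[        4         2 ]
[        8         0 ]

Scalar multiplication is elementwise: (2A)[i][j] = 2 * A[i][j].
  (2A)[0][0] = 2 * (2) = 4
  (2A)[0][1] = 2 * (1) = 2
  (2A)[1][0] = 2 * (4) = 8
  (2A)[1][1] = 2 * (0) = 0
2A =
[        4         2 ]
[        8         0 ]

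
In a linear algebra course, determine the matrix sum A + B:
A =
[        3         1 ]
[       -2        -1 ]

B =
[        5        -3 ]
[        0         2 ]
A + B =
[        8        -2 ]
[       -2         1 ]

Matrix addition is elementwise: (A+B)[i][j] = A[i][j] + B[i][j].
  (A+B)[0][0] = (3) + (5) = 8
  (A+B)[0][1] = (1) + (-3) = -2
  (A+B)[1][0] = (-2) + (0) = -2
  (A+B)[1][1] = (-1) + (2) = 1
A + B =
[        8        -2 ]
[       -2         1 ]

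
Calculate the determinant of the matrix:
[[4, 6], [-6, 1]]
40

For a 2×2 matrix [[a, b], [c, d]], det = ad - bc
det = (4)(1) - (6)(-6) = 4 - -36 = 40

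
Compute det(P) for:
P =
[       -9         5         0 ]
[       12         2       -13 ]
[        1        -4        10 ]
det(P) = -377

Expand along row 0 (cofactor expansion): det(P) = a*(e*i - f*h) - b*(d*i - f*g) + c*(d*h - e*g), where the 3×3 is [[a, b, c], [d, e, f], [g, h, i]].
Minor M_00 = (2)*(10) - (-13)*(-4) = 20 - 52 = -32.
Minor M_01 = (12)*(10) - (-13)*(1) = 120 + 13 = 133.
Minor M_02 = (12)*(-4) - (2)*(1) = -48 - 2 = -50.
det(P) = (-9)*(-32) - (5)*(133) + (0)*(-50) = 288 - 665 + 0 = -377.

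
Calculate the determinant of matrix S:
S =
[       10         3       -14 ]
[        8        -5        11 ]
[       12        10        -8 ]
det(S) = -2072

Expand along row 0 (cofactor expansion): det(S) = a*(e*i - f*h) - b*(d*i - f*g) + c*(d*h - e*g), where the 3×3 is [[a, b, c], [d, e, f], [g, h, i]].
Minor M_00 = (-5)*(-8) - (11)*(10) = 40 - 110 = -70.
Minor M_01 = (8)*(-8) - (11)*(12) = -64 - 132 = -196.
Minor M_02 = (8)*(10) - (-5)*(12) = 80 + 60 = 140.
det(S) = (10)*(-70) - (3)*(-196) + (-14)*(140) = -700 + 588 - 1960 = -2072.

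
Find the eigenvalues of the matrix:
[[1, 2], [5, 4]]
λ = -1 and λ = 6

Characteristic equation: det(A - λI) = 0
λ² - (trace)λ + (det) = 0
λ² - (5)λ + (-6) = 0
λ² - 5λ - 6 = 0
Solving: λ = -1, 6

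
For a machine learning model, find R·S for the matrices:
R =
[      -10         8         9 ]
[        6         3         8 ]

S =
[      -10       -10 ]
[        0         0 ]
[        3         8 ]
RS =
[      127       172 ]
[      -36         4 ]

Matrix multiplication: (RS)[i][j] = sum over k of R[i][k] * S[k][j].
  (RS)[0][0] = (-10)*(-10) + (8)*(0) + (9)*(3) = 127
  (RS)[0][1] = (-10)*(-10) + (8)*(0) + (9)*(8) = 172
  (RS)[1][0] = (6)*(-10) + (3)*(0) + (8)*(3) = -36
  (RS)[1][1] = (6)*(-10) + (3)*(0) + (8)*(8) = 4
RS =
[      127       172 ]
[      -36         4 ]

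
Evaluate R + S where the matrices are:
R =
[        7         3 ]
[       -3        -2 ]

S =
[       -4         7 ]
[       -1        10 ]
R + S =
[        3        10 ]
[       -4         8 ]

Matrix addition is elementwise: (R+S)[i][j] = R[i][j] + S[i][j].
  (R+S)[0][0] = (7) + (-4) = 3
  (R+S)[0][1] = (3) + (7) = 10
  (R+S)[1][0] = (-3) + (-1) = -4
  (R+S)[1][1] = (-2) + (10) = 8
R + S =
[        3        10 ]
[       -4         8 ]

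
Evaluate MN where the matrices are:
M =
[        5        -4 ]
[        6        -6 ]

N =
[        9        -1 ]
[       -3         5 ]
MN =
[       57       -25 ]
[       72       -36 ]

Matrix multiplication: (MN)[i][j] = sum over k of M[i][k] * N[k][j].
  (MN)[0][0] = (5)*(9) + (-4)*(-3) = 57
  (MN)[0][1] = (5)*(-1) + (-4)*(5) = -25
  (MN)[1][0] = (6)*(9) + (-6)*(-3) = 72
  (MN)[1][1] = (6)*(-1) + (-6)*(5) = -36
MN =
[       57       -25 ]
[       72       -36 ]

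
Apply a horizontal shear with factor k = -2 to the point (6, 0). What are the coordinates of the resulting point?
(6, 0)

Shear matrix for horizontal shear with factor k = -2:
[[1, -2], [0, 1]]
Result: (6, 0) → (6, 0)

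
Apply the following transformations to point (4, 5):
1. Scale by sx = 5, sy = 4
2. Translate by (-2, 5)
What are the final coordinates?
(18, 25)

Step 1: Scale (4, 5) by (sx, sy) = (5, 4) → (20, 20)
Step 2: Translate by (-2, 5) → (18, 25)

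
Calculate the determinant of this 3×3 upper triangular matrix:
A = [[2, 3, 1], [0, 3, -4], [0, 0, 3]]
18

The determinant of a triangular matrix is the product of its diagonal entries (the off-diagonal entries above the diagonal do not affect it).
det(A) = (2) * (3) * (3) = 18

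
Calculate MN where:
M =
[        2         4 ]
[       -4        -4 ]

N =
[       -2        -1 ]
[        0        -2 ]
MN =
[       -4       -10 ]
[        8        12 ]

Matrix multiplication: (MN)[i][j] = sum over k of M[i][k] * N[k][j].
  (MN)[0][0] = (2)*(-2) + (4)*(0) = -4
  (MN)[0][1] = (2)*(-1) + (4)*(-2) = -10
  (MN)[1][0] = (-4)*(-2) + (-4)*(0) = 8
  (MN)[1][1] = (-4)*(-1) + (-4)*(-2) = 12
MN =
[       -4       -10 ]
[        8        12 ]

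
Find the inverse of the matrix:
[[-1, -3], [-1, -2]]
[[2, -3], [-1, 1]]

For [[a,b],[c,d]], inverse = (1/det)·[[d,-b],[-c,a]]
det = -1·-2 - -3·-1 = -1
Inverse = (1/-1)·[[-2, 3], [1, -1]]
        = [[2, -3], [-1, 1]]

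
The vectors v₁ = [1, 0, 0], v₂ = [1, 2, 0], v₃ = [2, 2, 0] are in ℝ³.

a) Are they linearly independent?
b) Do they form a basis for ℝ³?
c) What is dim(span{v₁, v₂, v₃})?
Not independent, not a basis, dim(span) = 2

Check whether v₃ can be written as a linear combination of v₁ and v₂.
v₃ = (1)·v₁ + (1)·v₂ = [2, 2, 0], so the three vectors are linearly dependent.
Thus they do not form a basis for ℝ³, and dim(span{v₁, v₂, v₃}) = 2 (spanned by v₁ and v₂).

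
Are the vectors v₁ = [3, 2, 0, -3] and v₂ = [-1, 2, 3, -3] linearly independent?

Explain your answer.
Yes, linearly independent

Two vectors are linearly dependent iff one is a scalar multiple of the other.
No single scalar k satisfies v₂ = k·v₁ (the ratios of corresponding entries disagree), so v₁ and v₂ are linearly independent.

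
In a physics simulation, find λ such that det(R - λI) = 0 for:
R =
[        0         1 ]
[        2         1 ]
λ = -1, 2

Solve det(R - λI) = 0. For a 2×2 matrix the characteristic equation is λ² - (trace)λ + det = 0.
trace(R) = a + d = 0 + 1 = 1.
det(R) = a*d - b*c = (0)*(1) - (1)*(2) = 0 - 2 = -2.
Characteristic equation: λ² - (1)λ + (-2) = 0.
Discriminant = (1)² - 4*(-2) = 1 + 8 = 9.
λ = (1 ± √9) / 2 = (1 ± 3) / 2 = -1, 2.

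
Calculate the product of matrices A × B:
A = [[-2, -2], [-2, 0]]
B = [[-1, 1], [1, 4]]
[[0, -10], [2, -2]]

Matrix multiplication:
C[0][0] = -2×-1 + -2×1 = 0
C[0][1] = -2×1 + -2×4 = -10
C[1][0] = -2×-1 + 0×1 = 2
C[1][1] = -2×1 + 0×4 = -2
Result: [[0, -10], [2, -2]]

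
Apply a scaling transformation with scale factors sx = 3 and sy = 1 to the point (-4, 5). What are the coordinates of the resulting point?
(-12, 5)

Scaling matrix:
[[3, 0], [0, 1]]
Result: (-4 × 3, 5 × 1) = (-12, 5)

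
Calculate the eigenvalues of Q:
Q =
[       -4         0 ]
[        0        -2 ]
λ = -4, -2

Solve det(Q - λI) = 0. For a 2×2 matrix the characteristic equation is λ² - (trace)λ + det = 0.
trace(Q) = a + d = -4 - 2 = -6.
det(Q) = a*d - b*c = (-4)*(-2) - (0)*(0) = 8 - 0 = 8.
Characteristic equation: λ² - (-6)λ + (8) = 0.
Discriminant = (-6)² - 4*(8) = 36 - 32 = 4.
λ = (-6 ± √4) / 2 = (-6 ± 2) / 2 = -4, -2.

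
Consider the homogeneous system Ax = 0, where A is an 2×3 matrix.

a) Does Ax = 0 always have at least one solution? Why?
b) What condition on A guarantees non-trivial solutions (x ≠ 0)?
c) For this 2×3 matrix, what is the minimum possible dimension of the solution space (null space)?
a) Yes, x = 0 is always a solution. b) When A has linearly dependent columns (rank < n). c) Minimum nullity = 1.

a) x = 0 satisfies A·0 = 0, so the zero vector is always a solution.
b) Non-trivial solutions exist iff the columns of A are linearly dependent, equivalently rank(A) < n (the number of columns).
c) By rank-nullity, rank(A) + nullity(A) = n = 3. Since A has only 2 rows, rank(A) ≤ 2, so nullity(A) ≥ 3 - 2 = 1.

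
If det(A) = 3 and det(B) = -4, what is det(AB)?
-12

Use the multiplicative property of determinants: det(AB) = det(A)*det(B).
det(AB) = (3)*(-4) = -12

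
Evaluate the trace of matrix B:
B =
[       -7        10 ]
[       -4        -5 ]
tr(B) = -7 - 5 = -12

The trace of a square matrix is the sum of its diagonal entries.
Diagonal entries of B: B[0][0] = -7, B[1][1] = -5.
tr(B) = -7 - 5 = -12.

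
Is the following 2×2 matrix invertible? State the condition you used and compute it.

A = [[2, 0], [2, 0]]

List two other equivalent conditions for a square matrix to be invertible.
No, not invertible; det(A) = 0 (two rows are equal, so the rows are linearly dependent). Equivalent conditions (failing for this A): rank(A) < 2; Ax = 0 has non-trivial solutions; 0 is an eigenvalue; the columns are linearly dependent.

To check invertibility, compute det(A).
In this matrix, row 0 and the last row are identical, so one row is a scalar multiple of another and the rows are linearly dependent.
A matrix with linearly dependent rows has det = 0 and is not invertible.
Equivalent failed conditions:
- rank(A) < 2.
- Ax = 0 has non-trivial solutions.
- 0 is an eigenvalue.
- The columns are linearly dependent.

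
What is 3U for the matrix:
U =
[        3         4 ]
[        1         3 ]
3U =
[        9        12 ]
[        3         9 ]

Scalar multiplication is elementwise: (3U)[i][j] = 3 * U[i][j].
  (3U)[0][0] = 3 * (3) = 9
  (3U)[0][1] = 3 * (4) = 12
  (3U)[1][0] = 3 * (1) = 3
  (3U)[1][1] = 3 * (3) = 9
3U =
[        9        12 ]
[        3         9 ]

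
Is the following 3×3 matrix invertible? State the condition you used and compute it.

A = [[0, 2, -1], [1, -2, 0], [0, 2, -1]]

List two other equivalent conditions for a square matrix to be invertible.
No, not invertible; det(A) = 0 (two rows are equal, so the rows are linearly dependent). Equivalent conditions (failing for this A): rank(A) < 3; Ax = 0 has non-trivial solutions; 0 is an eigenvalue; the columns are linearly dependent.

To check invertibility, compute det(A).
In this matrix, row 0 and the last row are identical, so one row is a scalar multiple of another and the rows are linearly dependent.
A matrix with linearly dependent rows has det = 0 and is not invertible.
Equivalent failed conditions:
- rank(A) < 3.
- Ax = 0 has non-trivial solutions.
- 0 is an eigenvalue.
- The columns are linearly dependent.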